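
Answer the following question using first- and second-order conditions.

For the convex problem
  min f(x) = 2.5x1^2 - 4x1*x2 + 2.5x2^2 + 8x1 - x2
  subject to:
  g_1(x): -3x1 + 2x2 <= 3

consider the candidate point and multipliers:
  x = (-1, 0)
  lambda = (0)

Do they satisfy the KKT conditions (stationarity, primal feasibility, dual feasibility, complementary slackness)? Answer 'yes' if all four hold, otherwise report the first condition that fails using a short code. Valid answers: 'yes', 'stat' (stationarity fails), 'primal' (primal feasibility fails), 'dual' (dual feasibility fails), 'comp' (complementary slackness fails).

Gradient of f: grad f(x) = Q x + c = (3, 3)
Constraint values g_i(x) = a_i^T x - b_i:
  g_1((-1, 0)) = 0
Stationarity residual: grad f(x) + sum_i lambda_i a_i = (3, 3)
  -> stationarity FAILS
Primal feasibility (all g_i <= 0): OK
Dual feasibility (all lambda_i >= 0): OK
Complementary slackness (lambda_i * g_i(x) = 0 for all i): OK

Verdict: the first failing condition is stationarity -> stat.

stat


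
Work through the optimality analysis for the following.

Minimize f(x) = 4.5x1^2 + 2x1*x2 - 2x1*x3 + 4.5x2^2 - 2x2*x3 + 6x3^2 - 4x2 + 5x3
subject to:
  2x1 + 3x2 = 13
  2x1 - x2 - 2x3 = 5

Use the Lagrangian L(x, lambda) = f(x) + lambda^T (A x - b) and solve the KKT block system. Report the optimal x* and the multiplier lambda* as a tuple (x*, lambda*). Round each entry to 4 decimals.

Form the Lagrangian:
  L(x, lambda) = (1/2) x^T Q x + c^T x + lambda^T (A x - b)
Stationarity (grad_x L = 0): Q x + c + A^T lambda = 0.
Primal feasibility: A x = b.

This gives the KKT block system:
  [ Q   A^T ] [ x     ]   [-c ]
  [ A    0  ] [ lambda ] = [ b ]

Solving the linear system:
  x*      = (3.0483, 2.3011, -0.6022)
  lambda* = (-10.158, -6.4628)
  f(x*)   = 76.0762

x* = (3.0483, 2.3011, -0.6022), lambda* = (-10.158, -6.4628)


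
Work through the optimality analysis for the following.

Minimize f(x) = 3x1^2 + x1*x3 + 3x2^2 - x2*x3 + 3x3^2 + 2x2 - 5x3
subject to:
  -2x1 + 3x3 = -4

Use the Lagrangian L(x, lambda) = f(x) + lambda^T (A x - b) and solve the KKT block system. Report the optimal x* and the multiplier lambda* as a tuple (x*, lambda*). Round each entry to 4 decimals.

Form the Lagrangian:
  L(x, lambda) = (1/2) x^T Q x + c^T x + lambda^T (A x - b)
Stationarity (grad_x L = 0): Q x + c + A^T lambda = 0.
Primal feasibility: A x = b.

This gives the KKT block system:
  [ Q   A^T ] [ x     ]   [-c ]
  [ A    0  ] [ lambda ] = [ b ]

Solving the linear system:
  x*      = (0.9701, -0.4478, -0.6866)
  lambda* = (2.5672)
  f(x*)   = 6.403

x* = (0.9701, -0.4478, -0.6866), lambda* = (2.5672)


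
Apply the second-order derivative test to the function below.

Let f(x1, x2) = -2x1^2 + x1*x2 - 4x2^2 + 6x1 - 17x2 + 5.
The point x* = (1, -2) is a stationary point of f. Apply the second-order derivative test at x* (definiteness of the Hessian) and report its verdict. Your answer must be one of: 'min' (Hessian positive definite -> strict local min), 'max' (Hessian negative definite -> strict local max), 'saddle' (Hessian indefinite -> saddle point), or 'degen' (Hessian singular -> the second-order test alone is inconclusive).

Compute the Hessian H = grad^2 f:
  H = [[-4, 1], [1, -8]]
Verify stationarity: grad f(x*) = H x* + g = (0, 0).
Eigenvalues of H: -8.2361, -3.7639.
Both eigenvalues < 0, so H is negative definite -> x* is a strict local max.

max


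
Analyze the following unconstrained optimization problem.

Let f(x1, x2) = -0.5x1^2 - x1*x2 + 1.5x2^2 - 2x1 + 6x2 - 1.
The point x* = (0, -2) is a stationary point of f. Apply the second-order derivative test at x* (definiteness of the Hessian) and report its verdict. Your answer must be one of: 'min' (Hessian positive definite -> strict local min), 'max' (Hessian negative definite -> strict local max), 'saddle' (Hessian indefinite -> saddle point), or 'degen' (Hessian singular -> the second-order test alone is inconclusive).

Compute the Hessian H = grad^2 f:
  H = [[-1, -1], [-1, 3]]
Verify stationarity: grad f(x*) = H x* + g = (0, 0).
Eigenvalues of H: -1.2361, 3.2361.
Eigenvalues have mixed signs, so H is indefinite -> x* is a saddle point.

saddle


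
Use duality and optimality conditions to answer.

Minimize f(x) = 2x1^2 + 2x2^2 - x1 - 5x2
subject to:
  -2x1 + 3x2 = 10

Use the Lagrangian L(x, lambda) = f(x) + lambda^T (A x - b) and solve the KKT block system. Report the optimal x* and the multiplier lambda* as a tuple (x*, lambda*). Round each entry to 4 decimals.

Form the Lagrangian:
  L(x, lambda) = (1/2) x^T Q x + c^T x + lambda^T (A x - b)
Stationarity (grad_x L = 0): Q x + c + A^T lambda = 0.
Primal feasibility: A x = b.

This gives the KKT block system:
  [ Q   A^T ] [ x     ]   [-c ]
  [ A    0  ] [ lambda ] = [ b ]

Solving the linear system:
  x*      = (-0.7885, 2.8077)
  lambda* = (-2.0769)
  f(x*)   = 3.7596

x* = (-0.7885, 2.8077), lambda* = (-2.0769)


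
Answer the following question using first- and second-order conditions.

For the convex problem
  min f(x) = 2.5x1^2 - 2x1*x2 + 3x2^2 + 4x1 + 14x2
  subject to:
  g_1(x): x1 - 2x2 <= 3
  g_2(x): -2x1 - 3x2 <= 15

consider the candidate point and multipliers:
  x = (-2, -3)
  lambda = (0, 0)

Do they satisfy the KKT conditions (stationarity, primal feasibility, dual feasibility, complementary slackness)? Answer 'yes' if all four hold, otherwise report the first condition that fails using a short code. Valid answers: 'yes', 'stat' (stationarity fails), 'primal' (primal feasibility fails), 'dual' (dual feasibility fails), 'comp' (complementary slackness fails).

Gradient of f: grad f(x) = Q x + c = (0, 0)
Constraint values g_i(x) = a_i^T x - b_i:
  g_1((-2, -3)) = 1
  g_2((-2, -3)) = -2
Stationarity residual: grad f(x) + sum_i lambda_i a_i = (0, 0)
  -> stationarity OK
Primal feasibility (all g_i <= 0): FAILS
Dual feasibility (all lambda_i >= 0): OK
Complementary slackness (lambda_i * g_i(x) = 0 for all i): OK

Verdict: the first failing condition is primal_feasibility -> primal.

primal


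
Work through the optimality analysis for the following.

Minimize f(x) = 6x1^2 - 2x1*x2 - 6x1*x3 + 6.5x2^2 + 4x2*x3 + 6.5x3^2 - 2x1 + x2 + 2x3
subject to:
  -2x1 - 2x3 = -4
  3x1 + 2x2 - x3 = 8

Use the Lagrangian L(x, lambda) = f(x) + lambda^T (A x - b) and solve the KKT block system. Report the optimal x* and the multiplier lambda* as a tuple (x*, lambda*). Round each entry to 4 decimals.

Form the Lagrangian:
  L(x, lambda) = (1/2) x^T Q x + c^T x + lambda^T (A x - b)
Stationarity (grad_x L = 0): Q x + c + A^T lambda = 0.
Primal feasibility: A x = b.

This gives the KKT block system:
  [ Q   A^T ] [ x     ]   [-c ]
  [ A    0  ] [ lambda ] = [ b ]

Solving the linear system:
  x*      = (1.9469, 1.1062, 0.0531)
  lambda* = (0.6416, -5.8496)
  f(x*)   = 23.3407

x* = (1.9469, 1.1062, 0.0531), lambda* = (0.6416, -5.8496)


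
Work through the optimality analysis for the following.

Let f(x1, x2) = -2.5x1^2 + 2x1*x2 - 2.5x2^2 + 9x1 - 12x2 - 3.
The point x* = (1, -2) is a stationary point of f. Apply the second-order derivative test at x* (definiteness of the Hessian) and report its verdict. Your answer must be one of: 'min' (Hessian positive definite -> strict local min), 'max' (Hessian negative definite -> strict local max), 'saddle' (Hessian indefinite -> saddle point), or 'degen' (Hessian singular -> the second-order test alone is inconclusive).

Compute the Hessian H = grad^2 f:
  H = [[-5, 2], [2, -5]]
Verify stationarity: grad f(x*) = H x* + g = (0, 0).
Eigenvalues of H: -7, -3.
Both eigenvalues < 0, so H is negative definite -> x* is a strict local max.

max


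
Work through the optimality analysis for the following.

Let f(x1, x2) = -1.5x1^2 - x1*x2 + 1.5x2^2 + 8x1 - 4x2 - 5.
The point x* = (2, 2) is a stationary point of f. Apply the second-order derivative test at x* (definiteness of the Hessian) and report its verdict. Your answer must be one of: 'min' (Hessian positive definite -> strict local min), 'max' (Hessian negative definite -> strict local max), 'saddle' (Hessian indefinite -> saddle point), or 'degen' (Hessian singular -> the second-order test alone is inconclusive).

Compute the Hessian H = grad^2 f:
  H = [[-3, -1], [-1, 3]]
Verify stationarity: grad f(x*) = H x* + g = (0, 0).
Eigenvalues of H: -3.1623, 3.1623.
Eigenvalues have mixed signs, so H is indefinite -> x* is a saddle point.

saddle


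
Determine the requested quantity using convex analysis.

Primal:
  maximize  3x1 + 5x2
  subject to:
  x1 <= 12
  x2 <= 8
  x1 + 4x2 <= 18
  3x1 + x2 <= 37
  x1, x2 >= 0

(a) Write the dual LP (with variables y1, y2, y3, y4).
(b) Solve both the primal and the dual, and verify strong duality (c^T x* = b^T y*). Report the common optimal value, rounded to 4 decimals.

The standard primal-dual pair for 'max c^T x s.t. A x <= b, x >= 0' is:
  Dual:  min b^T y  s.t.  A^T y >= c,  y >= 0.

So the dual LP is:
  minimize  12y1 + 8y2 + 18y3 + 37y4
  subject to:
    y1 + y3 + 3y4 >= 3
    y2 + 4y3 + y4 >= 5
    y1, y2, y3, y4 >= 0

Solving the primal: x* = (11.8182, 1.5455).
  primal value c^T x* = 43.1818.
Solving the dual: y* = (0, 0, 1.0909, 0.6364).
  dual value b^T y* = 43.1818.
Strong duality: c^T x* = b^T y*. Confirmed.

43.1818


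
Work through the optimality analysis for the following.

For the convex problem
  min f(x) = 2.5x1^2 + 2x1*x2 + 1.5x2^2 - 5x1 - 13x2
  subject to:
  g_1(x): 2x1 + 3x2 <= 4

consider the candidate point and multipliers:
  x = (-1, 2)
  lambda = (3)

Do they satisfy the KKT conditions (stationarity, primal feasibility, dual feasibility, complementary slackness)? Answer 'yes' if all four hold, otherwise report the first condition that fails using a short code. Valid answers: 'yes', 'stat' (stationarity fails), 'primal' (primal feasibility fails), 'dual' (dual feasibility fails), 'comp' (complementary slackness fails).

Gradient of f: grad f(x) = Q x + c = (-6, -9)
Constraint values g_i(x) = a_i^T x - b_i:
  g_1((-1, 2)) = 0
Stationarity residual: grad f(x) + sum_i lambda_i a_i = (0, 0)
  -> stationarity OK
Primal feasibility (all g_i <= 0): OK
Dual feasibility (all lambda_i >= 0): OK
Complementary slackness (lambda_i * g_i(x) = 0 for all i): OK

Verdict: yes, KKT holds.

yes


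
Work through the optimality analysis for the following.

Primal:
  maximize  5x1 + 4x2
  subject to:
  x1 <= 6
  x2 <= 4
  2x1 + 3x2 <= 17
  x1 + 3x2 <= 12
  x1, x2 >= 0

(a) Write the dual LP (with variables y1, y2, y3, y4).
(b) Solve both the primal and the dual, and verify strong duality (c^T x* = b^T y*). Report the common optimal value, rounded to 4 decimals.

The standard primal-dual pair for 'max c^T x s.t. A x <= b, x >= 0' is:
  Dual:  min b^T y  s.t.  A^T y >= c,  y >= 0.

So the dual LP is:
  minimize  6y1 + 4y2 + 17y3 + 12y4
  subject to:
    y1 + 2y3 + y4 >= 5
    y2 + 3y3 + 3y4 >= 4
    y1, y2, y3, y4 >= 0

Solving the primal: x* = (6, 1.6667).
  primal value c^T x* = 36.6667.
Solving the dual: y* = (2.3333, 0, 1.3333, 0).
  dual value b^T y* = 36.6667.
Strong duality: c^T x* = b^T y*. Confirmed.

36.6667


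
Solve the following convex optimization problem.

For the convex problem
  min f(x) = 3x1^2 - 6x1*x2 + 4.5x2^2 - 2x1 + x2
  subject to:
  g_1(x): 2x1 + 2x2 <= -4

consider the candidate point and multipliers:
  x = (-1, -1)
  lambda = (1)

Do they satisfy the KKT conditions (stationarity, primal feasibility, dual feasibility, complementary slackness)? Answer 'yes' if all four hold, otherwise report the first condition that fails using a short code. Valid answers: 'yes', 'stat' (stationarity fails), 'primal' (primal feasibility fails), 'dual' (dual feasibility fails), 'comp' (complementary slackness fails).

Gradient of f: grad f(x) = Q x + c = (-2, -2)
Constraint values g_i(x) = a_i^T x - b_i:
  g_1((-1, -1)) = 0
Stationarity residual: grad f(x) + sum_i lambda_i a_i = (0, 0)
  -> stationarity OK
Primal feasibility (all g_i <= 0): OK
Dual feasibility (all lambda_i >= 0): OK
Complementary slackness (lambda_i * g_i(x) = 0 for all i): OK

Verdict: yes, KKT holds.

yes


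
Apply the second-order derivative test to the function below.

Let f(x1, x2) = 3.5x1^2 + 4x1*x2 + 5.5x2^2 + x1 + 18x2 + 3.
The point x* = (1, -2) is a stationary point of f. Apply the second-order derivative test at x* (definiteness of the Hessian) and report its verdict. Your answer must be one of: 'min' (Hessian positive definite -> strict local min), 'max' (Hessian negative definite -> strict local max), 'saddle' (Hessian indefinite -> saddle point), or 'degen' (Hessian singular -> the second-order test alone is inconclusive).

Compute the Hessian H = grad^2 f:
  H = [[7, 4], [4, 11]]
Verify stationarity: grad f(x*) = H x* + g = (0, 0).
Eigenvalues of H: 4.5279, 13.4721.
Both eigenvalues > 0, so H is positive definite -> x* is a strict local min.

min


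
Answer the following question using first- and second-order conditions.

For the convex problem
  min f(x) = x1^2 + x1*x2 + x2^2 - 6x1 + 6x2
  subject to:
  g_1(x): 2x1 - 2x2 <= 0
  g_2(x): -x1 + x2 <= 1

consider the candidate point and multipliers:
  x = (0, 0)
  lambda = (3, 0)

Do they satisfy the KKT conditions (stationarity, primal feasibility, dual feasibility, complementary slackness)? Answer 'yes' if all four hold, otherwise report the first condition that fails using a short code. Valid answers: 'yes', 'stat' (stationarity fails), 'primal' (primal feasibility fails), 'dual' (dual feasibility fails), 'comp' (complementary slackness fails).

Gradient of f: grad f(x) = Q x + c = (-6, 6)
Constraint values g_i(x) = a_i^T x - b_i:
  g_1((0, 0)) = 0
  g_2((0, 0)) = -1
Stationarity residual: grad f(x) + sum_i lambda_i a_i = (0, 0)
  -> stationarity OK
Primal feasibility (all g_i <= 0): OK
Dual feasibility (all lambda_i >= 0): OK
Complementary slackness (lambda_i * g_i(x) = 0 for all i): OK

Verdict: yes, KKT holds.

yes


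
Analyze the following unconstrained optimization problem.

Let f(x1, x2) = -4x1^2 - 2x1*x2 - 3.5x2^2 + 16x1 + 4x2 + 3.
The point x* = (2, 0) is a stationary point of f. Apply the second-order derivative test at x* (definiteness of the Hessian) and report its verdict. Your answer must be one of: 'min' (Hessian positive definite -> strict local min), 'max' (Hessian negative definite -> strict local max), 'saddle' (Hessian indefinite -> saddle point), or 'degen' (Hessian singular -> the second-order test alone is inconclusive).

Compute the Hessian H = grad^2 f:
  H = [[-8, -2], [-2, -7]]
Verify stationarity: grad f(x*) = H x* + g = (0, 0).
Eigenvalues of H: -9.5616, -5.4384.
Both eigenvalues < 0, so H is negative definite -> x* is a strict local max.

max


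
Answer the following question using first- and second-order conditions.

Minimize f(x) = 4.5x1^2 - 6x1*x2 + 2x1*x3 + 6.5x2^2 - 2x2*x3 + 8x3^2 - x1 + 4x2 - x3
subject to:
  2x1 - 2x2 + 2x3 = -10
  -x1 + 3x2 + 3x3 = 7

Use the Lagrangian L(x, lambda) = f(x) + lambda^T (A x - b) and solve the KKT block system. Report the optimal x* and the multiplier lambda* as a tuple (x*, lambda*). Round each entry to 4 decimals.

Form the Lagrangian:
  L(x, lambda) = (1/2) x^T Q x + c^T x + lambda^T (A x - b)
Stationarity (grad_x L = 0): Q x + c + A^T lambda = 0.
Primal feasibility: A x = b.

This gives the KKT block system:
  [ Q   A^T ] [ x     ]   [-c ]
  [ A    0  ] [ lambda ] = [ b ]

Solving the linear system:
  x*      = (-2.5205, 1.9863, -0.4932)
  lambda* = (15.9589, -4.6712)
  f(x*)   = 101.6233

x* = (-2.5205, 1.9863, -0.4932), lambda* = (15.9589, -4.6712)


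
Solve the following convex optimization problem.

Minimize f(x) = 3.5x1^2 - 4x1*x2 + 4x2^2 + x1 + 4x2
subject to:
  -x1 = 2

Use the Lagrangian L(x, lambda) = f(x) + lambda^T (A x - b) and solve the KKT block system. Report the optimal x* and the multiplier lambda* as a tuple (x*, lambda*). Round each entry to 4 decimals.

Form the Lagrangian:
  L(x, lambda) = (1/2) x^T Q x + c^T x + lambda^T (A x - b)
Stationarity (grad_x L = 0): Q x + c + A^T lambda = 0.
Primal feasibility: A x = b.

This gives the KKT block system:
  [ Q   A^T ] [ x     ]   [-c ]
  [ A    0  ] [ lambda ] = [ b ]

Solving the linear system:
  x*      = (-2, -1.5)
  lambda* = (-7)
  f(x*)   = 3

x* = (-2, -1.5), lambda* = (-7)


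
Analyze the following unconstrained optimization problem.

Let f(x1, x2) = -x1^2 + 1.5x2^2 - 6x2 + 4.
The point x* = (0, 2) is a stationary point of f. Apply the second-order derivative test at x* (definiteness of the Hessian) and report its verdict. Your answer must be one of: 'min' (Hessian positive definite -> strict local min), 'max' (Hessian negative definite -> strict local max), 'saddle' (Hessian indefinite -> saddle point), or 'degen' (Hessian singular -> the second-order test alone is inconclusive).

Compute the Hessian H = grad^2 f:
  H = [[-2, 0], [0, 3]]
Verify stationarity: grad f(x*) = H x* + g = (0, 0).
Eigenvalues of H: -2, 3.
Eigenvalues have mixed signs, so H is indefinite -> x* is a saddle point.

saddle


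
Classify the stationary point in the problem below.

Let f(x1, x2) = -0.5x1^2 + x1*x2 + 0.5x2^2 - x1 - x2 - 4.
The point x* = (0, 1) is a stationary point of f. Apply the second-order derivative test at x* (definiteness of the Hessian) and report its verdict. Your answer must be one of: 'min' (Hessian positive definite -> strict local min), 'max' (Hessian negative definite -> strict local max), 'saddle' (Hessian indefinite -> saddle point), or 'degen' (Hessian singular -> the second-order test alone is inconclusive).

Compute the Hessian H = grad^2 f:
  H = [[-1, 1], [1, 1]]
Verify stationarity: grad f(x*) = H x* + g = (0, 0).
Eigenvalues of H: -1.4142, 1.4142.
Eigenvalues have mixed signs, so H is indefinite -> x* is a saddle point.

saddle


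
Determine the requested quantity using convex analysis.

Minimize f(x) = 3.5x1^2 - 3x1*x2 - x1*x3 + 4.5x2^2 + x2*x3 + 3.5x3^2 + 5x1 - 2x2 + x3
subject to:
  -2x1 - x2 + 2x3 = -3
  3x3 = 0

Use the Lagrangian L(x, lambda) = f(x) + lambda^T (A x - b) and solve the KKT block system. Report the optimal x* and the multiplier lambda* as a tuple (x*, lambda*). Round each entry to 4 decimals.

Form the Lagrangian:
  L(x, lambda) = (1/2) x^T Q x + c^T x + lambda^T (A x - b)
Stationarity (grad_x L = 0): Q x + c + A^T lambda = 0.
Primal feasibility: A x = b.

This gives the KKT block system:
  [ Q   A^T ] [ x     ]   [-c ]
  [ A    0  ] [ lambda ] = [ b ]

Solving the linear system:
  x*      = (0.9818, 1.0364, 0)
  lambda* = (4.3818, -3.2727)
  f(x*)   = 7.9909

x* = (0.9818, 1.0364, 0), lambda* = (4.3818, -3.2727)


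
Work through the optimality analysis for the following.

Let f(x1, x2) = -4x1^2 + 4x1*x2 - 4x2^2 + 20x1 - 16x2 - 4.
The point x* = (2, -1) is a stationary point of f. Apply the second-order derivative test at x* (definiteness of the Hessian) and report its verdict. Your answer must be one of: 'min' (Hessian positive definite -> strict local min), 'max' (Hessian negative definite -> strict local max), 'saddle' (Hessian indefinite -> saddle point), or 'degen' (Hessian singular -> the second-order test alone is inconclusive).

Compute the Hessian H = grad^2 f:
  H = [[-8, 4], [4, -8]]
Verify stationarity: grad f(x*) = H x* + g = (0, 0).
Eigenvalues of H: -12, -4.
Both eigenvalues < 0, so H is negative definite -> x* is a strict local max.

max


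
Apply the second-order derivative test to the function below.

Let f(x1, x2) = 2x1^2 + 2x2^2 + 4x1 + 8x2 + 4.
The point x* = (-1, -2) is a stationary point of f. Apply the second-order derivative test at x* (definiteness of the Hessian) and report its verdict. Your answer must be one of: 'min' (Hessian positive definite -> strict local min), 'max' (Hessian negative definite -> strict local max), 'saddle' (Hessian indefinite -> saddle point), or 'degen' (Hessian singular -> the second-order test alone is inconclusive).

Compute the Hessian H = grad^2 f:
  H = [[4, 0], [0, 4]]
Verify stationarity: grad f(x*) = H x* + g = (0, 0).
Eigenvalues of H: 4, 4.
Both eigenvalues > 0, so H is positive definite -> x* is a strict local min.

min


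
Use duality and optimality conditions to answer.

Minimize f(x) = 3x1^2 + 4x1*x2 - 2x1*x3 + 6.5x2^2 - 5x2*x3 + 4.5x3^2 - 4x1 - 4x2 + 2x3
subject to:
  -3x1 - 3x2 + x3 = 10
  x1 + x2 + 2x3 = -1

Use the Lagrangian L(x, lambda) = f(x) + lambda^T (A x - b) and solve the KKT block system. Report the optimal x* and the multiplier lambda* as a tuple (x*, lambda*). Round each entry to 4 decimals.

Form the Lagrangian:
  L(x, lambda) = (1/2) x^T Q x + c^T x + lambda^T (A x - b)
Stationarity (grad_x L = 0): Q x + c + A^T lambda = 0.
Primal feasibility: A x = b.

This gives the KKT block system:
  [ Q   A^T ] [ x     ]   [-c ]
  [ A    0  ] [ lambda ] = [ b ]

Solving the linear system:
  x*      = (-2.7273, -0.2727, 1)
  lambda* = (-9.2468, -4.2857)
  f(x*)   = 51.0909

x* = (-2.7273, -0.2727, 1), lambda* = (-9.2468, -4.2857)


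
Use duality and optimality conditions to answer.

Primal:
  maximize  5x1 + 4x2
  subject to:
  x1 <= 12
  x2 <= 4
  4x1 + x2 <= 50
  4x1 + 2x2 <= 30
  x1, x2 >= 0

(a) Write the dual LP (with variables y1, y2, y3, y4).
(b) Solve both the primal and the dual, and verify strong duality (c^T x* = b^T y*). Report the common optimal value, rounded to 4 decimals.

The standard primal-dual pair for 'max c^T x s.t. A x <= b, x >= 0' is:
  Dual:  min b^T y  s.t.  A^T y >= c,  y >= 0.

So the dual LP is:
  minimize  12y1 + 4y2 + 50y3 + 30y4
  subject to:
    y1 + 4y3 + 4y4 >= 5
    y2 + y3 + 2y4 >= 4
    y1, y2, y3, y4 >= 0

Solving the primal: x* = (5.5, 4).
  primal value c^T x* = 43.5.
Solving the dual: y* = (0, 1.5, 0, 1.25).
  dual value b^T y* = 43.5.
Strong duality: c^T x* = b^T y*. Confirmed.

43.5


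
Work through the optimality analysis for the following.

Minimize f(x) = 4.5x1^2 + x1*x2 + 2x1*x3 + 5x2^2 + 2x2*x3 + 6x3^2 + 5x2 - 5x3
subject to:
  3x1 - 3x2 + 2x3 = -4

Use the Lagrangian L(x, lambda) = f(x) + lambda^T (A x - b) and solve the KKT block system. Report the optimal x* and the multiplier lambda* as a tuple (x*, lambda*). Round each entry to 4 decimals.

Form the Lagrangian:
  L(x, lambda) = (1/2) x^T Q x + c^T x + lambda^T (A x - b)
Stationarity (grad_x L = 0): Q x + c + A^T lambda = 0.
Primal feasibility: A x = b.

This gives the KKT block system:
  [ Q   A^T ] [ x     ]   [-c ]
  [ A    0  ] [ lambda ] = [ b ]

Solving the linear system:
  x*      = (-0.9666, 0.4039, 0.0558)
  lambda* = (2.728)
  f(x*)   = 6.3263

x* = (-0.9666, 0.4039, 0.0558), lambda* = (2.728)


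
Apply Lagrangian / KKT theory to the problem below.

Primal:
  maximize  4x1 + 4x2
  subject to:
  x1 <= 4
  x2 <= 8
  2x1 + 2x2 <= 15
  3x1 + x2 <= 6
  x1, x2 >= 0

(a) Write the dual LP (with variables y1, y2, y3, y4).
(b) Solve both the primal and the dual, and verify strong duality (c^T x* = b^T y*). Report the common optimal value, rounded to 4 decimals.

The standard primal-dual pair for 'max c^T x s.t. A x <= b, x >= 0' is:
  Dual:  min b^T y  s.t.  A^T y >= c,  y >= 0.

So the dual LP is:
  minimize  4y1 + 8y2 + 15y3 + 6y4
  subject to:
    y1 + 2y3 + 3y4 >= 4
    y2 + 2y3 + y4 >= 4
    y1, y2, y3, y4 >= 0

Solving the primal: x* = (0, 6).
  primal value c^T x* = 24.
Solving the dual: y* = (0, 0, 0, 4).
  dual value b^T y* = 24.
Strong duality: c^T x* = b^T y*. Confirmed.

24


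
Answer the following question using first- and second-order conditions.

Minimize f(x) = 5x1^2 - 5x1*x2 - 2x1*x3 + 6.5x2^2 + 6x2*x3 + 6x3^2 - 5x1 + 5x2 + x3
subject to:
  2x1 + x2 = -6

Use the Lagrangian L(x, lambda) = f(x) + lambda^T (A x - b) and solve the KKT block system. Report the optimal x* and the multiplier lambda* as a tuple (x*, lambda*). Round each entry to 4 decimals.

Form the Lagrangian:
  L(x, lambda) = (1/2) x^T Q x + c^T x + lambda^T (A x - b)
Stationarity (grad_x L = 0): Q x + c + A^T lambda = 0.
Primal feasibility: A x = b.

This gives the KKT block system:
  [ Q   A^T ] [ x     ]   [-c ]
  [ A    0  ] [ lambda ] = [ b ]

Solving the linear system:
  x*      = (-1.9822, -2.0355, 0.6041)
  lambda* = (7.9264)
  f(x*)   = 23.948

x* = (-1.9822, -2.0355, 0.6041), lambda* = (7.9264)


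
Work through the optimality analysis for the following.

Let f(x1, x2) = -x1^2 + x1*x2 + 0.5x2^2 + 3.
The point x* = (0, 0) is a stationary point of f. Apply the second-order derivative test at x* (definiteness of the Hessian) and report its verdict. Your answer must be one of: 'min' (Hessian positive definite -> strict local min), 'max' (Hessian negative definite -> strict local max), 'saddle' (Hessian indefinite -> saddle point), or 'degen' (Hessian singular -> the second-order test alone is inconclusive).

Compute the Hessian H = grad^2 f:
  H = [[-2, 1], [1, 1]]
Verify stationarity: grad f(x*) = H x* + g = (0, 0).
Eigenvalues of H: -2.3028, 1.3028.
Eigenvalues have mixed signs, so H is indefinite -> x* is a saddle point.

saddle


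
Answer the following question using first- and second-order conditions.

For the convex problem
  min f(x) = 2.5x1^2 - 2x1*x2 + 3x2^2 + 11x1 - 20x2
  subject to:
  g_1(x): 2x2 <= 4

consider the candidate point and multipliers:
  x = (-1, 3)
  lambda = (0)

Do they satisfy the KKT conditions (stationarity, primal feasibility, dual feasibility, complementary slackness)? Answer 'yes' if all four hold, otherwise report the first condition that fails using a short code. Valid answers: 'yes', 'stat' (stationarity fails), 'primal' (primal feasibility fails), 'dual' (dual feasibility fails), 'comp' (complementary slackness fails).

Gradient of f: grad f(x) = Q x + c = (0, 0)
Constraint values g_i(x) = a_i^T x - b_i:
  g_1((-1, 3)) = 2
Stationarity residual: grad f(x) + sum_i lambda_i a_i = (0, 0)
  -> stationarity OK
Primal feasibility (all g_i <= 0): FAILS
Dual feasibility (all lambda_i >= 0): OK
Complementary slackness (lambda_i * g_i(x) = 0 for all i): OK

Verdict: the first failing condition is primal_feasibility -> primal.

primal


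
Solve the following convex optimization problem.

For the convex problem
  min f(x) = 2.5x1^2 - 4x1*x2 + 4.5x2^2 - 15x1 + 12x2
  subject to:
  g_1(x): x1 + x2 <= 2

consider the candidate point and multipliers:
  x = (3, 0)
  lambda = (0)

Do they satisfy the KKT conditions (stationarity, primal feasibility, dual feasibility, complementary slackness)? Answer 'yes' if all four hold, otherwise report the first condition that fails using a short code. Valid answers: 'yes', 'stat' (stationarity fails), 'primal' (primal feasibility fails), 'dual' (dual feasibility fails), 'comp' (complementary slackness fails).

Gradient of f: grad f(x) = Q x + c = (0, 0)
Constraint values g_i(x) = a_i^T x - b_i:
  g_1((3, 0)) = 1
Stationarity residual: grad f(x) + sum_i lambda_i a_i = (0, 0)
  -> stationarity OK
Primal feasibility (all g_i <= 0): FAILS
Dual feasibility (all lambda_i >= 0): OK
Complementary slackness (lambda_i * g_i(x) = 0 for all i): OK

Verdict: the first failing condition is primal_feasibility -> primal.

primal


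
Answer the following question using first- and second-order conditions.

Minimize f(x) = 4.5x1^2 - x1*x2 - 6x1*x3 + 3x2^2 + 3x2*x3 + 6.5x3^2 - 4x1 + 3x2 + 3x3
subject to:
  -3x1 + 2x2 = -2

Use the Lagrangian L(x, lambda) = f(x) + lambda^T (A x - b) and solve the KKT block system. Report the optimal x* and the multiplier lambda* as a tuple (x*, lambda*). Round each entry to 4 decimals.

Form the Lagrangian:
  L(x, lambda) = (1/2) x^T Q x + c^T x + lambda^T (A x - b)
Stationarity (grad_x L = 0): Q x + c + A^T lambda = 0.
Primal feasibility: A x = b.

This gives the KKT block system:
  [ Q   A^T ] [ x     ]   [-c ]
  [ A    0  ] [ lambda ] = [ b ]

Solving the linear system:
  x*      = (0.3881, -0.4179, 0.0448)
  lambda* = (-0.1194)
  f(x*)   = -1.4552

x* = (0.3881, -0.4179, 0.0448), lambda* = (-0.1194)


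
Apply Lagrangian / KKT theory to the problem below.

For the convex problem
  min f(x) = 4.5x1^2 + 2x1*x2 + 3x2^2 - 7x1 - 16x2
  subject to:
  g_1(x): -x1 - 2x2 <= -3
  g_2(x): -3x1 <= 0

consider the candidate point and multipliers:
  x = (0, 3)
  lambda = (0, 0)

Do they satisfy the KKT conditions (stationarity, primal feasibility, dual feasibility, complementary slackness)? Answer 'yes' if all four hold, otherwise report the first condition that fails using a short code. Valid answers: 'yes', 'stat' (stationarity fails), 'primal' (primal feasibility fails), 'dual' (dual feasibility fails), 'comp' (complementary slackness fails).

Gradient of f: grad f(x) = Q x + c = (-1, 2)
Constraint values g_i(x) = a_i^T x - b_i:
  g_1((0, 3)) = -3
  g_2((0, 3)) = 0
Stationarity residual: grad f(x) + sum_i lambda_i a_i = (-1, 2)
  -> stationarity FAILS
Primal feasibility (all g_i <= 0): OK
Dual feasibility (all lambda_i >= 0): OK
Complementary slackness (lambda_i * g_i(x) = 0 for all i): OK

Verdict: the first failing condition is stationarity -> stat.

stat


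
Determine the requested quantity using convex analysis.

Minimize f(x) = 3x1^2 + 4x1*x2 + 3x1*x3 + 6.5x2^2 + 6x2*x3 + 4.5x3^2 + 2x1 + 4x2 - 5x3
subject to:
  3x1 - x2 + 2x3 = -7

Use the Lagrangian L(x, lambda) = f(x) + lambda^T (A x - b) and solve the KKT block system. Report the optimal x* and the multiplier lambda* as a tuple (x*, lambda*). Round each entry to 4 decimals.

Form the Lagrangian:
  L(x, lambda) = (1/2) x^T Q x + c^T x + lambda^T (A x - b)
Stationarity (grad_x L = 0): Q x + c + A^T lambda = 0.
Primal feasibility: A x = b.

This gives the KKT block system:
  [ Q   A^T ] [ x     ]   [-c ]
  [ A    0  ] [ lambda ] = [ b ]

Solving the linear system:
  x*      = (-2.3767, 0.5124, 0.3212)
  lambda* = (3.0822)
  f(x*)   = 8.6329

x* = (-2.3767, 0.5124, 0.3212), lambda* = (3.0822)


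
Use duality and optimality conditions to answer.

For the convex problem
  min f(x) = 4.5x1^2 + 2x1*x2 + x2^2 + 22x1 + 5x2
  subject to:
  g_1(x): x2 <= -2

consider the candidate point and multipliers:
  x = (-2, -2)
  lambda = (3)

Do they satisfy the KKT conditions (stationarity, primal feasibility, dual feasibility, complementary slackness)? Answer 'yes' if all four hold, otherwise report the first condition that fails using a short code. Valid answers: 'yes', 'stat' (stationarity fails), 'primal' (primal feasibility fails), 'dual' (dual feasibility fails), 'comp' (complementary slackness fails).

Gradient of f: grad f(x) = Q x + c = (0, -3)
Constraint values g_i(x) = a_i^T x - b_i:
  g_1((-2, -2)) = 0
Stationarity residual: grad f(x) + sum_i lambda_i a_i = (0, 0)
  -> stationarity OK
Primal feasibility (all g_i <= 0): OK
Dual feasibility (all lambda_i >= 0): OK
Complementary slackness (lambda_i * g_i(x) = 0 for all i): OK

Verdict: yes, KKT holds.

yes


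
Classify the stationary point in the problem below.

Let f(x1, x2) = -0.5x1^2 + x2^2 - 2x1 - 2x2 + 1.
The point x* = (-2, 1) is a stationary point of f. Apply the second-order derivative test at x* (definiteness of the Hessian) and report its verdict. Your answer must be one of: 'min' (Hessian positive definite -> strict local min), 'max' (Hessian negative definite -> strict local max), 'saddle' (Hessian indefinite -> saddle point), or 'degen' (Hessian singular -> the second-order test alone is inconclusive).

Compute the Hessian H = grad^2 f:
  H = [[-1, 0], [0, 2]]
Verify stationarity: grad f(x*) = H x* + g = (0, 0).
Eigenvalues of H: -1, 2.
Eigenvalues have mixed signs, so H is indefinite -> x* is a saddle point.

saddle


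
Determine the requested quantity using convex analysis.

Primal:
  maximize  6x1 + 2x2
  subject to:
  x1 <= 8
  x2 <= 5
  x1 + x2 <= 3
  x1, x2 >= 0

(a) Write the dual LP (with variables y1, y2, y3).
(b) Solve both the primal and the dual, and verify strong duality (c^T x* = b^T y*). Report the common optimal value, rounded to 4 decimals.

The standard primal-dual pair for 'max c^T x s.t. A x <= b, x >= 0' is:
  Dual:  min b^T y  s.t.  A^T y >= c,  y >= 0.

So the dual LP is:
  minimize  8y1 + 5y2 + 3y3
  subject to:
    y1 + y3 >= 6
    y2 + y3 >= 2
    y1, y2, y3 >= 0

Solving the primal: x* = (3, 0).
  primal value c^T x* = 18.
Solving the dual: y* = (0, 0, 6).
  dual value b^T y* = 18.
Strong duality: c^T x* = b^T y*. Confirmed.

18


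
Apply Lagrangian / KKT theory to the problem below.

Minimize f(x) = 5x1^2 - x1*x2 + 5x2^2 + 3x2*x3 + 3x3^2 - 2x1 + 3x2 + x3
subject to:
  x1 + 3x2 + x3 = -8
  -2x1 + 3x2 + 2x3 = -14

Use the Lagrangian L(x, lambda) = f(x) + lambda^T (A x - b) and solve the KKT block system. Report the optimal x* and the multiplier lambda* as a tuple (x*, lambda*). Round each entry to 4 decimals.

Form the Lagrangian:
  L(x, lambda) = (1/2) x^T Q x + c^T x + lambda^T (A x - b)
Stationarity (grad_x L = 0): Q x + c + A^T lambda = 0.
Primal feasibility: A x = b.

This gives the KKT block system:
  [ Q   A^T ] [ x     ]   [-c ]
  [ A    0  ] [ lambda ] = [ b ]

Solving the linear system:
  x*      = (1.3805, -2.5074, -1.8585)
  lambda* = (1.6801, 7.9963)
  f(x*)   = 56.6241

x* = (1.3805, -2.5074, -1.8585), lambda* = (1.6801, 7.9963)


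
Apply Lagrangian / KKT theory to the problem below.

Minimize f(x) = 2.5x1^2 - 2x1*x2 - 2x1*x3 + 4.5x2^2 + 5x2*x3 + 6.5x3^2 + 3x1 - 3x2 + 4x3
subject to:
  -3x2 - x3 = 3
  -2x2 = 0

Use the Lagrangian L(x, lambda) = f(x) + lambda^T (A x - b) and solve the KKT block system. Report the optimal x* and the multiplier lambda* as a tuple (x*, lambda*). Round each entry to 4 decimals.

Form the Lagrangian:
  L(x, lambda) = (1/2) x^T Q x + c^T x + lambda^T (A x - b)
Stationarity (grad_x L = 0): Q x + c + A^T lambda = 0.
Primal feasibility: A x = b.

This gives the KKT block system:
  [ Q   A^T ] [ x     ]   [-c ]
  [ A    0  ] [ lambda ] = [ b ]

Solving the linear system:
  x*      = (-1.8, 0, -3)
  lambda* = (-31.4, 39.9)
  f(x*)   = 38.4

x* = (-1.8, 0, -3), lambda* = (-31.4, 39.9)


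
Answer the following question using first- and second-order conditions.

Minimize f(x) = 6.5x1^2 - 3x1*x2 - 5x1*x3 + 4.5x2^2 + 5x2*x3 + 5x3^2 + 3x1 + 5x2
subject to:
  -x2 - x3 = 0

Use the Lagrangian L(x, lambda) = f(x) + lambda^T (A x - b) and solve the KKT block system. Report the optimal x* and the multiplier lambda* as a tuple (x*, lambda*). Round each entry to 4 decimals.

Form the Lagrangian:
  L(x, lambda) = (1/2) x^T Q x + c^T x + lambda^T (A x - b)
Stationarity (grad_x L = 0): Q x + c + A^T lambda = 0.
Primal feasibility: A x = b.

This gives the KKT block system:
  [ Q   A^T ] [ x     ]   [-c ]
  [ A    0  ] [ lambda ] = [ b ]

Solving the linear system:
  x*      = (-0.1504, -0.5221, 0.5221)
  lambda* = (3.3628)
  f(x*)   = -1.531

x* = (-0.1504, -0.5221, 0.5221), lambda* = (3.3628)


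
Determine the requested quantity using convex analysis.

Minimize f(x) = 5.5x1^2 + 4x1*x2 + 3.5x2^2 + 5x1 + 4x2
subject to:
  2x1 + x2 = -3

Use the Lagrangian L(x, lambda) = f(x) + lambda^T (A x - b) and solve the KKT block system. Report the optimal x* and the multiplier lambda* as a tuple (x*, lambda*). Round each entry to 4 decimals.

Form the Lagrangian:
  L(x, lambda) = (1/2) x^T Q x + c^T x + lambda^T (A x - b)
Stationarity (grad_x L = 0): Q x + c + A^T lambda = 0.
Primal feasibility: A x = b.

This gives the KKT block system:
  [ Q   A^T ] [ x     ]   [-c ]
  [ A    0  ] [ lambda ] = [ b ]

Solving the linear system:
  x*      = (-1.1739, -0.6522)
  lambda* = (5.2609)
  f(x*)   = 3.6522

x* = (-1.1739, -0.6522), lambda* = (5.2609)


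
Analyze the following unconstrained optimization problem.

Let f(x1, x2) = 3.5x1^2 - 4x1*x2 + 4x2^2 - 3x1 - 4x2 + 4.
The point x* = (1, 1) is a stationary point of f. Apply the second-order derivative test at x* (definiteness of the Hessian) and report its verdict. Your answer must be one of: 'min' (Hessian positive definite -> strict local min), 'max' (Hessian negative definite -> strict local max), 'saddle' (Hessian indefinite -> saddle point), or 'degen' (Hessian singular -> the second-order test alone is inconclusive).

Compute the Hessian H = grad^2 f:
  H = [[7, -4], [-4, 8]]
Verify stationarity: grad f(x*) = H x* + g = (0, 0).
Eigenvalues of H: 3.4689, 11.5311.
Both eigenvalues > 0, so H is positive definite -> x* is a strict local min.

min


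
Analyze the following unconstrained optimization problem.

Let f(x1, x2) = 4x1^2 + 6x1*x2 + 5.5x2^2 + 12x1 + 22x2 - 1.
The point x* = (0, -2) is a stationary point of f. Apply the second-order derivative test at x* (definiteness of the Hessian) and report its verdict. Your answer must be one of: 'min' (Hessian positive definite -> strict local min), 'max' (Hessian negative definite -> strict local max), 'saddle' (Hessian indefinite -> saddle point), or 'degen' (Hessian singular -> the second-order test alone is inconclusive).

Compute the Hessian H = grad^2 f:
  H = [[8, 6], [6, 11]]
Verify stationarity: grad f(x*) = H x* + g = (0, 0).
Eigenvalues of H: 3.3153, 15.6847.
Both eigenvalues > 0, so H is positive definite -> x* is a strict local min.

min


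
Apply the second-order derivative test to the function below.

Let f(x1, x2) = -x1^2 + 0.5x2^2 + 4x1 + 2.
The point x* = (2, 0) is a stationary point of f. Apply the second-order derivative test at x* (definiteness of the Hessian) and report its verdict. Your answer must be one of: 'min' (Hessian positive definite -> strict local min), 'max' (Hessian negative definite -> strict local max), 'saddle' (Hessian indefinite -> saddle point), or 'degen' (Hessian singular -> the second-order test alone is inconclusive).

Compute the Hessian H = grad^2 f:
  H = [[-2, 0], [0, 1]]
Verify stationarity: grad f(x*) = H x* + g = (0, 0).
Eigenvalues of H: -2, 1.
Eigenvalues have mixed signs, so H is indefinite -> x* is a saddle point.

saddle


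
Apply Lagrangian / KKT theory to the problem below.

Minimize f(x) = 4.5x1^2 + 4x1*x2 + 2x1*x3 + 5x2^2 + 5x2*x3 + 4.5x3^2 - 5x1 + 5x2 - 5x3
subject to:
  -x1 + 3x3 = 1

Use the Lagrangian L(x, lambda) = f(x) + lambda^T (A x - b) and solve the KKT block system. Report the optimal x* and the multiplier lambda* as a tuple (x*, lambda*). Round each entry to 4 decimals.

Form the Lagrangian:
  L(x, lambda) = (1/2) x^T Q x + c^T x + lambda^T (A x - b)
Stationarity (grad_x L = 0): Q x + c + A^T lambda = 0.
Primal feasibility: A x = b.

This gives the KKT block system:
  [ Q   A^T ] [ x     ]   [-c ]
  [ A    0  ] [ lambda ] = [ b ]

Solving the linear system:
  x*      = (1.0807, -1.2791, 0.6936)
  lambda* = (0.9973)
  f(x*)   = -8.132

x* = (1.0807, -1.2791, 0.6936), lambda* = (0.9973)


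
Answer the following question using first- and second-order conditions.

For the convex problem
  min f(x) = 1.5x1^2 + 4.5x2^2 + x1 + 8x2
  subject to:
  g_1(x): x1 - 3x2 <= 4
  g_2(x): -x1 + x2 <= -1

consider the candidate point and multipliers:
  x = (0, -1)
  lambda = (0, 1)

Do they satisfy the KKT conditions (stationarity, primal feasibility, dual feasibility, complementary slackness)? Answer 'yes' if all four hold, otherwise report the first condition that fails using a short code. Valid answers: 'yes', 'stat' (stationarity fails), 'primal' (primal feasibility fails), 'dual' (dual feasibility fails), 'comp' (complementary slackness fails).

Gradient of f: grad f(x) = Q x + c = (1, -1)
Constraint values g_i(x) = a_i^T x - b_i:
  g_1((0, -1)) = -1
  g_2((0, -1)) = 0
Stationarity residual: grad f(x) + sum_i lambda_i a_i = (0, 0)
  -> stationarity OK
Primal feasibility (all g_i <= 0): OK
Dual feasibility (all lambda_i >= 0): OK
Complementary slackness (lambda_i * g_i(x) = 0 for all i): OK

Verdict: yes, KKT holds.

yes


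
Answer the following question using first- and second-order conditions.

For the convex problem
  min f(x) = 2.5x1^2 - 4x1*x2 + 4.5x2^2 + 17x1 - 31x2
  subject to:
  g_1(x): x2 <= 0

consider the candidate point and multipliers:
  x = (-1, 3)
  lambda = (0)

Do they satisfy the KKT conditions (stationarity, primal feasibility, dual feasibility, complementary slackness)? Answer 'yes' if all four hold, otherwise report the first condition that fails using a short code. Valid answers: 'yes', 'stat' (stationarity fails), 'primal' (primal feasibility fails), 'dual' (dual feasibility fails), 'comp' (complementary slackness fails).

Gradient of f: grad f(x) = Q x + c = (0, 0)
Constraint values g_i(x) = a_i^T x - b_i:
  g_1((-1, 3)) = 3
Stationarity residual: grad f(x) + sum_i lambda_i a_i = (0, 0)
  -> stationarity OK
Primal feasibility (all g_i <= 0): FAILS
Dual feasibility (all lambda_i >= 0): OK
Complementary slackness (lambda_i * g_i(x) = 0 for all i): OK

Verdict: the first failing condition is primal_feasibility -> primal.

primal
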